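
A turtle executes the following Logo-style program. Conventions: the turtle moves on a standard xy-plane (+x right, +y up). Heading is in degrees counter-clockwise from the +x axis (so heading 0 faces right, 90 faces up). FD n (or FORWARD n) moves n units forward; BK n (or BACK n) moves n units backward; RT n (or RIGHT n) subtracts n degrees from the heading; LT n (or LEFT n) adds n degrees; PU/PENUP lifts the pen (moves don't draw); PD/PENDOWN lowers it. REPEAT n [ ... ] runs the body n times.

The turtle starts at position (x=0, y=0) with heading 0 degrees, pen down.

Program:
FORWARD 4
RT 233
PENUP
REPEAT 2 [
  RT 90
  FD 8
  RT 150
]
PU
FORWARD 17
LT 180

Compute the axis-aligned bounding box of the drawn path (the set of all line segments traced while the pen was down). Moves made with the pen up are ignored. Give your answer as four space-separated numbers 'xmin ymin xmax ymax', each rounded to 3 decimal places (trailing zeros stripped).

Executing turtle program step by step:
Start: pos=(0,0), heading=0, pen down
FD 4: (0,0) -> (4,0) [heading=0, draw]
RT 233: heading 0 -> 127
PU: pen up
REPEAT 2 [
  -- iteration 1/2 --
  RT 90: heading 127 -> 37
  FD 8: (4,0) -> (10.389,4.815) [heading=37, move]
  RT 150: heading 37 -> 247
  -- iteration 2/2 --
  RT 90: heading 247 -> 157
  FD 8: (10.389,4.815) -> (3.025,7.94) [heading=157, move]
  RT 150: heading 157 -> 7
]
PU: pen up
FD 17: (3.025,7.94) -> (19.898,10.012) [heading=7, move]
LT 180: heading 7 -> 187
Final: pos=(19.898,10.012), heading=187, 1 segment(s) drawn

Segment endpoints: x in {0, 4}, y in {0}
xmin=0, ymin=0, xmax=4, ymax=0

Answer: 0 0 4 0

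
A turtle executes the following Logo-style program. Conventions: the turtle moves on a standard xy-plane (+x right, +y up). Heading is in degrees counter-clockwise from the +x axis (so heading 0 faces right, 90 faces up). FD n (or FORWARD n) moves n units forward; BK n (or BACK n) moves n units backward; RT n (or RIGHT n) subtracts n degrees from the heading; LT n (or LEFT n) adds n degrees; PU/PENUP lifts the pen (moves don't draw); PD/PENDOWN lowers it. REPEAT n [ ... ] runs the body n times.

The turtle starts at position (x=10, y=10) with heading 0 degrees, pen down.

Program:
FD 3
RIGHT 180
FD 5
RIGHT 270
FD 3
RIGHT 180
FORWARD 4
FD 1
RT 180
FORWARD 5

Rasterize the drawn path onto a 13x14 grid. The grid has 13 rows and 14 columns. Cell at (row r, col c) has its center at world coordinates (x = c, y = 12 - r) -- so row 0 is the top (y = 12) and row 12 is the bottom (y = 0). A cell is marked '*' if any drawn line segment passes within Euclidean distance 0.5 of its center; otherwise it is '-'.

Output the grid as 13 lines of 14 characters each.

Answer: --------*-----
--------*-----
--------******
--------*-----
--------*-----
--------*-----
--------------
--------------
--------------
--------------
--------------
--------------
--------------

Derivation:
Segment 0: (10,10) -> (13,10)
Segment 1: (13,10) -> (8,10)
Segment 2: (8,10) -> (8,7)
Segment 3: (8,7) -> (8,11)
Segment 4: (8,11) -> (8,12)
Segment 5: (8,12) -> (8,7)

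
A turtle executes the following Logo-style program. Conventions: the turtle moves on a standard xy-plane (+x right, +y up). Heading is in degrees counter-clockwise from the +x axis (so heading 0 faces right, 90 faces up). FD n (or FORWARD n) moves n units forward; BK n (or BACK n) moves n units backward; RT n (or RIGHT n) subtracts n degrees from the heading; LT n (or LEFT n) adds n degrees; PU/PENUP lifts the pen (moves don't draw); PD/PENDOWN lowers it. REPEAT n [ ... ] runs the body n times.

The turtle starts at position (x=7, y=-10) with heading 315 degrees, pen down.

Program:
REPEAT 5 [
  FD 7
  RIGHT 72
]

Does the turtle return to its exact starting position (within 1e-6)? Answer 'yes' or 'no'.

Executing turtle program step by step:
Start: pos=(7,-10), heading=315, pen down
REPEAT 5 [
  -- iteration 1/5 --
  FD 7: (7,-10) -> (11.95,-14.95) [heading=315, draw]
  RT 72: heading 315 -> 243
  -- iteration 2/5 --
  FD 7: (11.95,-14.95) -> (8.772,-21.187) [heading=243, draw]
  RT 72: heading 243 -> 171
  -- iteration 3/5 --
  FD 7: (8.772,-21.187) -> (1.858,-20.092) [heading=171, draw]
  RT 72: heading 171 -> 99
  -- iteration 4/5 --
  FD 7: (1.858,-20.092) -> (0.763,-13.178) [heading=99, draw]
  RT 72: heading 99 -> 27
  -- iteration 5/5 --
  FD 7: (0.763,-13.178) -> (7,-10) [heading=27, draw]
  RT 72: heading 27 -> 315
]
Final: pos=(7,-10), heading=315, 5 segment(s) drawn

Start position: (7, -10)
Final position: (7, -10)
Distance = 0; < 1e-6 -> CLOSED

Answer: yes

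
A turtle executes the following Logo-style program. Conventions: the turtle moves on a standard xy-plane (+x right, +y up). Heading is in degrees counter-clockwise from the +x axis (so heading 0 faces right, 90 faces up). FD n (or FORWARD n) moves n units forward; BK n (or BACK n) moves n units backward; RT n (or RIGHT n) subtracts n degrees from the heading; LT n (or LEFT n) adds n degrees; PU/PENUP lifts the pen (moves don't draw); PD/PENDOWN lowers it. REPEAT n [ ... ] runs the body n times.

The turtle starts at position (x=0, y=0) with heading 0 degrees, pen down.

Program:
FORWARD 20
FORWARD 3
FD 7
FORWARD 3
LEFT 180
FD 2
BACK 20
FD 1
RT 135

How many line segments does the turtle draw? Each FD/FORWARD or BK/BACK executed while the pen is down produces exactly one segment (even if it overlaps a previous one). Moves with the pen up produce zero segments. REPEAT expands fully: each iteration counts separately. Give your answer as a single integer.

Executing turtle program step by step:
Start: pos=(0,0), heading=0, pen down
FD 20: (0,0) -> (20,0) [heading=0, draw]
FD 3: (20,0) -> (23,0) [heading=0, draw]
FD 7: (23,0) -> (30,0) [heading=0, draw]
FD 3: (30,0) -> (33,0) [heading=0, draw]
LT 180: heading 0 -> 180
FD 2: (33,0) -> (31,0) [heading=180, draw]
BK 20: (31,0) -> (51,0) [heading=180, draw]
FD 1: (51,0) -> (50,0) [heading=180, draw]
RT 135: heading 180 -> 45
Final: pos=(50,0), heading=45, 7 segment(s) drawn
Segments drawn: 7

Answer: 7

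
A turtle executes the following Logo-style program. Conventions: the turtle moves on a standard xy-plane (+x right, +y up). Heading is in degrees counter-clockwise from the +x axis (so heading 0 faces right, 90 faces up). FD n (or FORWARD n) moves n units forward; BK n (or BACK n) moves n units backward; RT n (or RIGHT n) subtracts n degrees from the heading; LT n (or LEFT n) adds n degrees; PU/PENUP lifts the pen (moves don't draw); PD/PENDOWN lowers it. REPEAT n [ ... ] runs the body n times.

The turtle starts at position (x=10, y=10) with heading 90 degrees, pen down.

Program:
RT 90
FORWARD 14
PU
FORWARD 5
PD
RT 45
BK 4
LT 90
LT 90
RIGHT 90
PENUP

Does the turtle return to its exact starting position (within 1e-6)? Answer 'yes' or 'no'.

Answer: no

Derivation:
Executing turtle program step by step:
Start: pos=(10,10), heading=90, pen down
RT 90: heading 90 -> 0
FD 14: (10,10) -> (24,10) [heading=0, draw]
PU: pen up
FD 5: (24,10) -> (29,10) [heading=0, move]
PD: pen down
RT 45: heading 0 -> 315
BK 4: (29,10) -> (26.172,12.828) [heading=315, draw]
LT 90: heading 315 -> 45
LT 90: heading 45 -> 135
RT 90: heading 135 -> 45
PU: pen up
Final: pos=(26.172,12.828), heading=45, 2 segment(s) drawn

Start position: (10, 10)
Final position: (26.172, 12.828)
Distance = 16.417; >= 1e-6 -> NOT closed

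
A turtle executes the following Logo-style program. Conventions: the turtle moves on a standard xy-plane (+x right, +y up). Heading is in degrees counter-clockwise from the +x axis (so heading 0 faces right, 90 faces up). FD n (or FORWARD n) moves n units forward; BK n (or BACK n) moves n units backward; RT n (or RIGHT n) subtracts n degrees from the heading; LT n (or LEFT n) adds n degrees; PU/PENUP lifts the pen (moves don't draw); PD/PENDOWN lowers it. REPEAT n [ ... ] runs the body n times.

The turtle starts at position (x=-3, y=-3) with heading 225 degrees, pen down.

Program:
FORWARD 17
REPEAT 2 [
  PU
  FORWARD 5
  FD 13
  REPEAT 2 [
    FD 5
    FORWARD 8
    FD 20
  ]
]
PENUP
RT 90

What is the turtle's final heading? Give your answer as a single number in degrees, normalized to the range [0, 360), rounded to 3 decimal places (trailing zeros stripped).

Answer: 135

Derivation:
Executing turtle program step by step:
Start: pos=(-3,-3), heading=225, pen down
FD 17: (-3,-3) -> (-15.021,-15.021) [heading=225, draw]
REPEAT 2 [
  -- iteration 1/2 --
  PU: pen up
  FD 5: (-15.021,-15.021) -> (-18.556,-18.556) [heading=225, move]
  FD 13: (-18.556,-18.556) -> (-27.749,-27.749) [heading=225, move]
  REPEAT 2 [
    -- iteration 1/2 --
    FD 5: (-27.749,-27.749) -> (-31.284,-31.284) [heading=225, move]
    FD 8: (-31.284,-31.284) -> (-36.941,-36.941) [heading=225, move]
    FD 20: (-36.941,-36.941) -> (-51.083,-51.083) [heading=225, move]
    -- iteration 2/2 --
    FD 5: (-51.083,-51.083) -> (-54.619,-54.619) [heading=225, move]
    FD 8: (-54.619,-54.619) -> (-60.276,-60.276) [heading=225, move]
    FD 20: (-60.276,-60.276) -> (-74.418,-74.418) [heading=225, move]
  ]
  -- iteration 2/2 --
  PU: pen up
  FD 5: (-74.418,-74.418) -> (-77.953,-77.953) [heading=225, move]
  FD 13: (-77.953,-77.953) -> (-87.146,-87.146) [heading=225, move]
  REPEAT 2 [
    -- iteration 1/2 --
    FD 5: (-87.146,-87.146) -> (-90.681,-90.681) [heading=225, move]
    FD 8: (-90.681,-90.681) -> (-96.338,-96.338) [heading=225, move]
    FD 20: (-96.338,-96.338) -> (-110.48,-110.48) [heading=225, move]
    -- iteration 2/2 --
    FD 5: (-110.48,-110.48) -> (-114.016,-114.016) [heading=225, move]
    FD 8: (-114.016,-114.016) -> (-119.673,-119.673) [heading=225, move]
    FD 20: (-119.673,-119.673) -> (-133.815,-133.815) [heading=225, move]
  ]
]
PU: pen up
RT 90: heading 225 -> 135
Final: pos=(-133.815,-133.815), heading=135, 1 segment(s) drawn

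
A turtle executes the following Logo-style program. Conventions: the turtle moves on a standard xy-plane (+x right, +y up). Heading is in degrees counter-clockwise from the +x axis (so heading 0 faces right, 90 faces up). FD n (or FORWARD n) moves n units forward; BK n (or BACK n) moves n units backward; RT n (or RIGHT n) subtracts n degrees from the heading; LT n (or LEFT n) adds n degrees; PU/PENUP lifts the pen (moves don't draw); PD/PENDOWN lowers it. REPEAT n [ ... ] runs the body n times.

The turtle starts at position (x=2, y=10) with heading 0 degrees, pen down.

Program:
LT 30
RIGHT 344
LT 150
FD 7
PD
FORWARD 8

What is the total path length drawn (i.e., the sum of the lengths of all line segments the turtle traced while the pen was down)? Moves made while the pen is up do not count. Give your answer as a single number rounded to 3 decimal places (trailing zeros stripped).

Answer: 15

Derivation:
Executing turtle program step by step:
Start: pos=(2,10), heading=0, pen down
LT 30: heading 0 -> 30
RT 344: heading 30 -> 46
LT 150: heading 46 -> 196
FD 7: (2,10) -> (-4.729,8.071) [heading=196, draw]
PD: pen down
FD 8: (-4.729,8.071) -> (-12.419,5.865) [heading=196, draw]
Final: pos=(-12.419,5.865), heading=196, 2 segment(s) drawn

Segment lengths:
  seg 1: (2,10) -> (-4.729,8.071), length = 7
  seg 2: (-4.729,8.071) -> (-12.419,5.865), length = 8
Total = 15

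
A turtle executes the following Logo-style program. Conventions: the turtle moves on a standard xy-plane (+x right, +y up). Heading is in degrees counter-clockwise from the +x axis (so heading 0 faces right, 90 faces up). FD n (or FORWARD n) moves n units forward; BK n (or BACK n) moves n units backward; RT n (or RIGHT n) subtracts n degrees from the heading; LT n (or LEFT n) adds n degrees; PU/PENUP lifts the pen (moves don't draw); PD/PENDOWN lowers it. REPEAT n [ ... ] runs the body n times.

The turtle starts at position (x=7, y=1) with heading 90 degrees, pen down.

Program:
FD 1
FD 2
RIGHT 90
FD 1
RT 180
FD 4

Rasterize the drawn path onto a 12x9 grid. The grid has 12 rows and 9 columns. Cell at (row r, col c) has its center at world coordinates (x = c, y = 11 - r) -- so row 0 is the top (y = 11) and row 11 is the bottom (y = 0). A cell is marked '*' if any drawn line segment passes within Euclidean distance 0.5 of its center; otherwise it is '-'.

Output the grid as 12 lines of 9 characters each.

Answer: ---------
---------
---------
---------
---------
---------
---------
----*****
-------*-
-------*-
-------*-
---------

Derivation:
Segment 0: (7,1) -> (7,2)
Segment 1: (7,2) -> (7,4)
Segment 2: (7,4) -> (8,4)
Segment 3: (8,4) -> (4,4)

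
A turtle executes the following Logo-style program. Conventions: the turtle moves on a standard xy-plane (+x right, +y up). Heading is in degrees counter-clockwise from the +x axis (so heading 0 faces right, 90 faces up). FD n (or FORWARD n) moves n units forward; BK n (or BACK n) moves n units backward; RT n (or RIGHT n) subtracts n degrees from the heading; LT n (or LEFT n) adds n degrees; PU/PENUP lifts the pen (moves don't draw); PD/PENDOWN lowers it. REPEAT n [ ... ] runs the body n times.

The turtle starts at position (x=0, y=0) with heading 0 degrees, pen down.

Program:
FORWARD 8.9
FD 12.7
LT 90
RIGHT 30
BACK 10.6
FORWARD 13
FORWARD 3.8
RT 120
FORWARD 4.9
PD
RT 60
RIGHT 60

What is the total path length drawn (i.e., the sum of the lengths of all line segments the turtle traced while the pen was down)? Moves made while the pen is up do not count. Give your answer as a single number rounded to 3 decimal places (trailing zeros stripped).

Answer: 53.9

Derivation:
Executing turtle program step by step:
Start: pos=(0,0), heading=0, pen down
FD 8.9: (0,0) -> (8.9,0) [heading=0, draw]
FD 12.7: (8.9,0) -> (21.6,0) [heading=0, draw]
LT 90: heading 0 -> 90
RT 30: heading 90 -> 60
BK 10.6: (21.6,0) -> (16.3,-9.18) [heading=60, draw]
FD 13: (16.3,-9.18) -> (22.8,2.078) [heading=60, draw]
FD 3.8: (22.8,2.078) -> (24.7,5.369) [heading=60, draw]
RT 120: heading 60 -> 300
FD 4.9: (24.7,5.369) -> (27.15,1.126) [heading=300, draw]
PD: pen down
RT 60: heading 300 -> 240
RT 60: heading 240 -> 180
Final: pos=(27.15,1.126), heading=180, 6 segment(s) drawn

Segment lengths:
  seg 1: (0,0) -> (8.9,0), length = 8.9
  seg 2: (8.9,0) -> (21.6,0), length = 12.7
  seg 3: (21.6,0) -> (16.3,-9.18), length = 10.6
  seg 4: (16.3,-9.18) -> (22.8,2.078), length = 13
  seg 5: (22.8,2.078) -> (24.7,5.369), length = 3.8
  seg 6: (24.7,5.369) -> (27.15,1.126), length = 4.9
Total = 53.9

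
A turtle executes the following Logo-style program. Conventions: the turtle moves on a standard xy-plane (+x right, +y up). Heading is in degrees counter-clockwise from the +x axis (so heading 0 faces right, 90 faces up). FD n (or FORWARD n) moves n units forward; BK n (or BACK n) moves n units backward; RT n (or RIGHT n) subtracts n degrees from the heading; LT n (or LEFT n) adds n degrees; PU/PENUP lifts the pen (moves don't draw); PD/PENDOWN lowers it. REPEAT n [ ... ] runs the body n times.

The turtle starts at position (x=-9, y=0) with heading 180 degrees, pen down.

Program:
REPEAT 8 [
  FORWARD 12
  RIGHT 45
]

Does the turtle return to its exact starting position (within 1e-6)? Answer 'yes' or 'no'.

Answer: yes

Derivation:
Executing turtle program step by step:
Start: pos=(-9,0), heading=180, pen down
REPEAT 8 [
  -- iteration 1/8 --
  FD 12: (-9,0) -> (-21,0) [heading=180, draw]
  RT 45: heading 180 -> 135
  -- iteration 2/8 --
  FD 12: (-21,0) -> (-29.485,8.485) [heading=135, draw]
  RT 45: heading 135 -> 90
  -- iteration 3/8 --
  FD 12: (-29.485,8.485) -> (-29.485,20.485) [heading=90, draw]
  RT 45: heading 90 -> 45
  -- iteration 4/8 --
  FD 12: (-29.485,20.485) -> (-21,28.971) [heading=45, draw]
  RT 45: heading 45 -> 0
  -- iteration 5/8 --
  FD 12: (-21,28.971) -> (-9,28.971) [heading=0, draw]
  RT 45: heading 0 -> 315
  -- iteration 6/8 --
  FD 12: (-9,28.971) -> (-0.515,20.485) [heading=315, draw]
  RT 45: heading 315 -> 270
  -- iteration 7/8 --
  FD 12: (-0.515,20.485) -> (-0.515,8.485) [heading=270, draw]
  RT 45: heading 270 -> 225
  -- iteration 8/8 --
  FD 12: (-0.515,8.485) -> (-9,0) [heading=225, draw]
  RT 45: heading 225 -> 180
]
Final: pos=(-9,0), heading=180, 8 segment(s) drawn

Start position: (-9, 0)
Final position: (-9, 0)
Distance = 0; < 1e-6 -> CLOSED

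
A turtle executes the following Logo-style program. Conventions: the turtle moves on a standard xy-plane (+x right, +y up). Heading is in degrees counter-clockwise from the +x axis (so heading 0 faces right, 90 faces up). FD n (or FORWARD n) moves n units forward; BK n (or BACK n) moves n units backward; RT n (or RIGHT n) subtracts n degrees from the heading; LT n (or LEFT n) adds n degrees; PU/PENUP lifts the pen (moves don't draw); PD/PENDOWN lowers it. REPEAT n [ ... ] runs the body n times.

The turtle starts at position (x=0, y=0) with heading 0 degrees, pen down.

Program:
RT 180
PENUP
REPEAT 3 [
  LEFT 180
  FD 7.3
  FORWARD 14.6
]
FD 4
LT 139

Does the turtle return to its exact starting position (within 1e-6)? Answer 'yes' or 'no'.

Answer: no

Derivation:
Executing turtle program step by step:
Start: pos=(0,0), heading=0, pen down
RT 180: heading 0 -> 180
PU: pen up
REPEAT 3 [
  -- iteration 1/3 --
  LT 180: heading 180 -> 0
  FD 7.3: (0,0) -> (7.3,0) [heading=0, move]
  FD 14.6: (7.3,0) -> (21.9,0) [heading=0, move]
  -- iteration 2/3 --
  LT 180: heading 0 -> 180
  FD 7.3: (21.9,0) -> (14.6,0) [heading=180, move]
  FD 14.6: (14.6,0) -> (0,0) [heading=180, move]
  -- iteration 3/3 --
  LT 180: heading 180 -> 0
  FD 7.3: (0,0) -> (7.3,0) [heading=0, move]
  FD 14.6: (7.3,0) -> (21.9,0) [heading=0, move]
]
FD 4: (21.9,0) -> (25.9,0) [heading=0, move]
LT 139: heading 0 -> 139
Final: pos=(25.9,0), heading=139, 0 segment(s) drawn

Start position: (0, 0)
Final position: (25.9, 0)
Distance = 25.9; >= 1e-6 -> NOT closed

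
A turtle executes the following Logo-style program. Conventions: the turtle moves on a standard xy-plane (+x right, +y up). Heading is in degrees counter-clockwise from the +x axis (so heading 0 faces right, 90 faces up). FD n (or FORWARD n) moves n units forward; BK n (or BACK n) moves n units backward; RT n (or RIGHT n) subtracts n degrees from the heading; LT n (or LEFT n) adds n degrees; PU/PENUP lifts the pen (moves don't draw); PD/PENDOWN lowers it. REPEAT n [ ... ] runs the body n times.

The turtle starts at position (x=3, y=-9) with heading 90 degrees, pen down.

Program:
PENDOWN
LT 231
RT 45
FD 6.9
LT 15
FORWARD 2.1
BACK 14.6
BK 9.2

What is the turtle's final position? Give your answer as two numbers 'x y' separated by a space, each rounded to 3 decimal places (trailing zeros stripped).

Executing turtle program step by step:
Start: pos=(3,-9), heading=90, pen down
PD: pen down
LT 231: heading 90 -> 321
RT 45: heading 321 -> 276
FD 6.9: (3,-9) -> (3.721,-15.862) [heading=276, draw]
LT 15: heading 276 -> 291
FD 2.1: (3.721,-15.862) -> (4.474,-17.823) [heading=291, draw]
BK 14.6: (4.474,-17.823) -> (-0.758,-4.192) [heading=291, draw]
BK 9.2: (-0.758,-4.192) -> (-4.055,4.396) [heading=291, draw]
Final: pos=(-4.055,4.396), heading=291, 4 segment(s) drawn

Answer: -4.055 4.396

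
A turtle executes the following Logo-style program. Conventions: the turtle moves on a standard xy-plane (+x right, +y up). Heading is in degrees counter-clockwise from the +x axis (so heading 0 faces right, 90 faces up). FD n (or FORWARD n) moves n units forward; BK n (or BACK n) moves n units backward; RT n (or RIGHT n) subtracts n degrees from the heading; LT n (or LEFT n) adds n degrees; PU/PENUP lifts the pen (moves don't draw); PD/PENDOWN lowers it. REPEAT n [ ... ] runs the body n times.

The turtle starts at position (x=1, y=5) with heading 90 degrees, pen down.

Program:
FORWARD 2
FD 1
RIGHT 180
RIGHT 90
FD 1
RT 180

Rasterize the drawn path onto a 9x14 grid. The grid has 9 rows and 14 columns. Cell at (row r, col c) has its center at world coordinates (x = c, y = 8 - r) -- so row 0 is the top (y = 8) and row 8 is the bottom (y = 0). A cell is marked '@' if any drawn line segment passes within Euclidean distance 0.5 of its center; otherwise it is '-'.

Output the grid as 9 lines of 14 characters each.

Segment 0: (1,5) -> (1,7)
Segment 1: (1,7) -> (1,8)
Segment 2: (1,8) -> (0,8)

Answer: @@------------
-@------------
-@------------
-@------------
--------------
--------------
--------------
--------------
--------------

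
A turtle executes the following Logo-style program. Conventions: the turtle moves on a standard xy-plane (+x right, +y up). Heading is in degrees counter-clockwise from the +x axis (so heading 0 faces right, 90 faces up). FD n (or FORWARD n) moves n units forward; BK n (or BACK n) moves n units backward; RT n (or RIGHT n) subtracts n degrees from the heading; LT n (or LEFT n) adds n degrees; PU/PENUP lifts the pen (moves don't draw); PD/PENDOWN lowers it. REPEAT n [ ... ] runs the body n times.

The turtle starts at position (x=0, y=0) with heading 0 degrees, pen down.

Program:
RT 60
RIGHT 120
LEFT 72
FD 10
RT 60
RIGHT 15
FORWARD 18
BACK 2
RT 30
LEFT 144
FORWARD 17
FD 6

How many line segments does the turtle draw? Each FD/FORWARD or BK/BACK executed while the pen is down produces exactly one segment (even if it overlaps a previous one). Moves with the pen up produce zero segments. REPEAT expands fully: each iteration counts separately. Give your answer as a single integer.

Answer: 5

Derivation:
Executing turtle program step by step:
Start: pos=(0,0), heading=0, pen down
RT 60: heading 0 -> 300
RT 120: heading 300 -> 180
LT 72: heading 180 -> 252
FD 10: (0,0) -> (-3.09,-9.511) [heading=252, draw]
RT 60: heading 252 -> 192
RT 15: heading 192 -> 177
FD 18: (-3.09,-9.511) -> (-21.066,-8.569) [heading=177, draw]
BK 2: (-21.066,-8.569) -> (-19.068,-8.673) [heading=177, draw]
RT 30: heading 177 -> 147
LT 144: heading 147 -> 291
FD 17: (-19.068,-8.673) -> (-12.976,-24.544) [heading=291, draw]
FD 6: (-12.976,-24.544) -> (-10.826,-30.146) [heading=291, draw]
Final: pos=(-10.826,-30.146), heading=291, 5 segment(s) drawn
Segments drawn: 5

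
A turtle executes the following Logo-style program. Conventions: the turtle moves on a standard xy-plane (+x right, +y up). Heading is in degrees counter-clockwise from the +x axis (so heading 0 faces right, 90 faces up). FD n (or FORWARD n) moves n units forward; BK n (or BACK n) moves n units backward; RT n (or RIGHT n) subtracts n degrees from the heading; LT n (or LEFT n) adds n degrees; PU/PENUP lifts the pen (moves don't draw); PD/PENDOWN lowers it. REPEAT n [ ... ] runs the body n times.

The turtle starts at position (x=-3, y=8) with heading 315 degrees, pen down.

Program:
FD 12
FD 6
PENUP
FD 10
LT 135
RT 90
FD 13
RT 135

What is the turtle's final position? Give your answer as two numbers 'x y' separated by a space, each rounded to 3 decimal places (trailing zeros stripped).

Answer: 29.799 -11.799

Derivation:
Executing turtle program step by step:
Start: pos=(-3,8), heading=315, pen down
FD 12: (-3,8) -> (5.485,-0.485) [heading=315, draw]
FD 6: (5.485,-0.485) -> (9.728,-4.728) [heading=315, draw]
PU: pen up
FD 10: (9.728,-4.728) -> (16.799,-11.799) [heading=315, move]
LT 135: heading 315 -> 90
RT 90: heading 90 -> 0
FD 13: (16.799,-11.799) -> (29.799,-11.799) [heading=0, move]
RT 135: heading 0 -> 225
Final: pos=(29.799,-11.799), heading=225, 2 segment(s) drawn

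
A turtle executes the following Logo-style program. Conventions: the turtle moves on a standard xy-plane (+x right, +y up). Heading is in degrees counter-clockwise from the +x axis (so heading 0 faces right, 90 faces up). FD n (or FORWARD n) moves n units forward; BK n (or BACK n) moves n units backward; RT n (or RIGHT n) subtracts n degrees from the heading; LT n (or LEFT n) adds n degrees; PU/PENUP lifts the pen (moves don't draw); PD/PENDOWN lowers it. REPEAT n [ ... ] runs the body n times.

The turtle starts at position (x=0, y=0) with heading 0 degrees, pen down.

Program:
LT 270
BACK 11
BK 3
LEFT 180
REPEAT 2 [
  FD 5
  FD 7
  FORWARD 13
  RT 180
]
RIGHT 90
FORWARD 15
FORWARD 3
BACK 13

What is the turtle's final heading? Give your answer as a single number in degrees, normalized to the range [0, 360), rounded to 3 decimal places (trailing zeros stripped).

Executing turtle program step by step:
Start: pos=(0,0), heading=0, pen down
LT 270: heading 0 -> 270
BK 11: (0,0) -> (0,11) [heading=270, draw]
BK 3: (0,11) -> (0,14) [heading=270, draw]
LT 180: heading 270 -> 90
REPEAT 2 [
  -- iteration 1/2 --
  FD 5: (0,14) -> (0,19) [heading=90, draw]
  FD 7: (0,19) -> (0,26) [heading=90, draw]
  FD 13: (0,26) -> (0,39) [heading=90, draw]
  RT 180: heading 90 -> 270
  -- iteration 2/2 --
  FD 5: (0,39) -> (0,34) [heading=270, draw]
  FD 7: (0,34) -> (0,27) [heading=270, draw]
  FD 13: (0,27) -> (0,14) [heading=270, draw]
  RT 180: heading 270 -> 90
]
RT 90: heading 90 -> 0
FD 15: (0,14) -> (15,14) [heading=0, draw]
FD 3: (15,14) -> (18,14) [heading=0, draw]
BK 13: (18,14) -> (5,14) [heading=0, draw]
Final: pos=(5,14), heading=0, 11 segment(s) drawn

Answer: 0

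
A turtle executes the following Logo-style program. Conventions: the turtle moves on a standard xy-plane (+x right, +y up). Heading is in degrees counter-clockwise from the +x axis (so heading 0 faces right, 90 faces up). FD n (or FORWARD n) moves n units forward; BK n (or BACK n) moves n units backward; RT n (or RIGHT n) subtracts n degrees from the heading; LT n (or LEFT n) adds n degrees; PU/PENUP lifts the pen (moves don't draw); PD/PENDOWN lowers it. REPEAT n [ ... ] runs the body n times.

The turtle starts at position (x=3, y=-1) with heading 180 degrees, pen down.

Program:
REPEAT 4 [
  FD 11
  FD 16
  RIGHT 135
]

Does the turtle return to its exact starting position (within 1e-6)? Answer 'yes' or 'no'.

Answer: no

Derivation:
Executing turtle program step by step:
Start: pos=(3,-1), heading=180, pen down
REPEAT 4 [
  -- iteration 1/4 --
  FD 11: (3,-1) -> (-8,-1) [heading=180, draw]
  FD 16: (-8,-1) -> (-24,-1) [heading=180, draw]
  RT 135: heading 180 -> 45
  -- iteration 2/4 --
  FD 11: (-24,-1) -> (-16.222,6.778) [heading=45, draw]
  FD 16: (-16.222,6.778) -> (-4.908,18.092) [heading=45, draw]
  RT 135: heading 45 -> 270
  -- iteration 3/4 --
  FD 11: (-4.908,18.092) -> (-4.908,7.092) [heading=270, draw]
  FD 16: (-4.908,7.092) -> (-4.908,-8.908) [heading=270, draw]
  RT 135: heading 270 -> 135
  -- iteration 4/4 --
  FD 11: (-4.908,-8.908) -> (-12.686,-1.13) [heading=135, draw]
  FD 16: (-12.686,-1.13) -> (-24,10.184) [heading=135, draw]
  RT 135: heading 135 -> 0
]
Final: pos=(-24,10.184), heading=0, 8 segment(s) drawn

Start position: (3, -1)
Final position: (-24, 10.184)
Distance = 29.225; >= 1e-6 -> NOT closed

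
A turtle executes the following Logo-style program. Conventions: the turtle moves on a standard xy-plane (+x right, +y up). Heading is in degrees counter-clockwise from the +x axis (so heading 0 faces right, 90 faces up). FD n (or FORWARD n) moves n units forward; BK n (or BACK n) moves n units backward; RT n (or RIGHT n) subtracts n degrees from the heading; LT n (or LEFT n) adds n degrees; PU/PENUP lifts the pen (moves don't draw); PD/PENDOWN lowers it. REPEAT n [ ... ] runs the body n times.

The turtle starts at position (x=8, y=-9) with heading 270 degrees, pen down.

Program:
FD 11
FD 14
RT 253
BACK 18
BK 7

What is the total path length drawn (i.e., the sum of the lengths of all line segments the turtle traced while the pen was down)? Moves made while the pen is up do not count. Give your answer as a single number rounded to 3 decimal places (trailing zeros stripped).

Answer: 50

Derivation:
Executing turtle program step by step:
Start: pos=(8,-9), heading=270, pen down
FD 11: (8,-9) -> (8,-20) [heading=270, draw]
FD 14: (8,-20) -> (8,-34) [heading=270, draw]
RT 253: heading 270 -> 17
BK 18: (8,-34) -> (-9.213,-39.263) [heading=17, draw]
BK 7: (-9.213,-39.263) -> (-15.908,-41.309) [heading=17, draw]
Final: pos=(-15.908,-41.309), heading=17, 4 segment(s) drawn

Segment lengths:
  seg 1: (8,-9) -> (8,-20), length = 11
  seg 2: (8,-20) -> (8,-34), length = 14
  seg 3: (8,-34) -> (-9.213,-39.263), length = 18
  seg 4: (-9.213,-39.263) -> (-15.908,-41.309), length = 7
Total = 50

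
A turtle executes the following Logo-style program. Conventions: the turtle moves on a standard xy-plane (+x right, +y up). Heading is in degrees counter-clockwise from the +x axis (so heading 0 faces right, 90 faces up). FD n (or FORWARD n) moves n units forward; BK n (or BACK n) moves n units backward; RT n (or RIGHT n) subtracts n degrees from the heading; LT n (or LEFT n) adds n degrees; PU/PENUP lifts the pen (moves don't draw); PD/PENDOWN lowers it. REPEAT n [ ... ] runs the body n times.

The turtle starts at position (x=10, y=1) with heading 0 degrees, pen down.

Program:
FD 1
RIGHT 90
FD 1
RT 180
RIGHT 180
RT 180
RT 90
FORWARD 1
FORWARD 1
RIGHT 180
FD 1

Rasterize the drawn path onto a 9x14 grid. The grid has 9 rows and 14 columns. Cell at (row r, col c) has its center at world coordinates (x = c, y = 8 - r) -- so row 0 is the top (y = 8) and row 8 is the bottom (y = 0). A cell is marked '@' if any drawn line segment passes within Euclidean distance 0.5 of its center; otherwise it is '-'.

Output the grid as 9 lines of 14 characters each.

Segment 0: (10,1) -> (11,1)
Segment 1: (11,1) -> (11,0)
Segment 2: (11,0) -> (12,0)
Segment 3: (12,0) -> (13,0)
Segment 4: (13,0) -> (12,0)

Answer: --------------
--------------
--------------
--------------
--------------
--------------
--------------
----------@@--
-----------@@@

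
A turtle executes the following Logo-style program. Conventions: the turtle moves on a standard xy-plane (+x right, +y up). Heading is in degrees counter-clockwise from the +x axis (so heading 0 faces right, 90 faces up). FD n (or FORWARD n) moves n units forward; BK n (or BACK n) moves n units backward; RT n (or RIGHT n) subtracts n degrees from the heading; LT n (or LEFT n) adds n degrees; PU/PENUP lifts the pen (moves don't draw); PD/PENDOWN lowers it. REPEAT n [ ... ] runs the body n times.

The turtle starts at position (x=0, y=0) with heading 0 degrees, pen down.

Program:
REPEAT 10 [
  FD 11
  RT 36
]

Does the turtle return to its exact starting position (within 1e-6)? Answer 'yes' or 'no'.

Executing turtle program step by step:
Start: pos=(0,0), heading=0, pen down
REPEAT 10 [
  -- iteration 1/10 --
  FD 11: (0,0) -> (11,0) [heading=0, draw]
  RT 36: heading 0 -> 324
  -- iteration 2/10 --
  FD 11: (11,0) -> (19.899,-6.466) [heading=324, draw]
  RT 36: heading 324 -> 288
  -- iteration 3/10 --
  FD 11: (19.899,-6.466) -> (23.298,-16.927) [heading=288, draw]
  RT 36: heading 288 -> 252
  -- iteration 4/10 --
  FD 11: (23.298,-16.927) -> (19.899,-27.389) [heading=252, draw]
  RT 36: heading 252 -> 216
  -- iteration 5/10 --
  FD 11: (19.899,-27.389) -> (11,-33.855) [heading=216, draw]
  RT 36: heading 216 -> 180
  -- iteration 6/10 --
  FD 11: (11,-33.855) -> (0,-33.855) [heading=180, draw]
  RT 36: heading 180 -> 144
  -- iteration 7/10 --
  FD 11: (0,-33.855) -> (-8.899,-27.389) [heading=144, draw]
  RT 36: heading 144 -> 108
  -- iteration 8/10 --
  FD 11: (-8.899,-27.389) -> (-12.298,-16.927) [heading=108, draw]
  RT 36: heading 108 -> 72
  -- iteration 9/10 --
  FD 11: (-12.298,-16.927) -> (-8.899,-6.466) [heading=72, draw]
  RT 36: heading 72 -> 36
  -- iteration 10/10 --
  FD 11: (-8.899,-6.466) -> (0,0) [heading=36, draw]
  RT 36: heading 36 -> 0
]
Final: pos=(0,0), heading=0, 10 segment(s) drawn

Start position: (0, 0)
Final position: (0, 0)
Distance = 0; < 1e-6 -> CLOSED

Answer: yes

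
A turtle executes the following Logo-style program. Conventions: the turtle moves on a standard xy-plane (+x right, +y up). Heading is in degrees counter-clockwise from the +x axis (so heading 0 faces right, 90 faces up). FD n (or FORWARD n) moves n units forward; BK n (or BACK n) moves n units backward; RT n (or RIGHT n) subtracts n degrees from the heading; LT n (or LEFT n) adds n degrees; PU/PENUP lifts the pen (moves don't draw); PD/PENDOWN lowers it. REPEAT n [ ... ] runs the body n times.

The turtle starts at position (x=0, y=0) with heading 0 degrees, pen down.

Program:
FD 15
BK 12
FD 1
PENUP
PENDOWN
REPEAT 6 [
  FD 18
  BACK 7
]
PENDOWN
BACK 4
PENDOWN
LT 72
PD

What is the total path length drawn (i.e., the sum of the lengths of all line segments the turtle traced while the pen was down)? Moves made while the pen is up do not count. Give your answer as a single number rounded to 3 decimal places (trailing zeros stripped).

Answer: 182

Derivation:
Executing turtle program step by step:
Start: pos=(0,0), heading=0, pen down
FD 15: (0,0) -> (15,0) [heading=0, draw]
BK 12: (15,0) -> (3,0) [heading=0, draw]
FD 1: (3,0) -> (4,0) [heading=0, draw]
PU: pen up
PD: pen down
REPEAT 6 [
  -- iteration 1/6 --
  FD 18: (4,0) -> (22,0) [heading=0, draw]
  BK 7: (22,0) -> (15,0) [heading=0, draw]
  -- iteration 2/6 --
  FD 18: (15,0) -> (33,0) [heading=0, draw]
  BK 7: (33,0) -> (26,0) [heading=0, draw]
  -- iteration 3/6 --
  FD 18: (26,0) -> (44,0) [heading=0, draw]
  BK 7: (44,0) -> (37,0) [heading=0, draw]
  -- iteration 4/6 --
  FD 18: (37,0) -> (55,0) [heading=0, draw]
  BK 7: (55,0) -> (48,0) [heading=0, draw]
  -- iteration 5/6 --
  FD 18: (48,0) -> (66,0) [heading=0, draw]
  BK 7: (66,0) -> (59,0) [heading=0, draw]
  -- iteration 6/6 --
  FD 18: (59,0) -> (77,0) [heading=0, draw]
  BK 7: (77,0) -> (70,0) [heading=0, draw]
]
PD: pen down
BK 4: (70,0) -> (66,0) [heading=0, draw]
PD: pen down
LT 72: heading 0 -> 72
PD: pen down
Final: pos=(66,0), heading=72, 16 segment(s) drawn

Segment lengths:
  seg 1: (0,0) -> (15,0), length = 15
  seg 2: (15,0) -> (3,0), length = 12
  seg 3: (3,0) -> (4,0), length = 1
  seg 4: (4,0) -> (22,0), length = 18
  seg 5: (22,0) -> (15,0), length = 7
  seg 6: (15,0) -> (33,0), length = 18
  seg 7: (33,0) -> (26,0), length = 7
  seg 8: (26,0) -> (44,0), length = 18
  seg 9: (44,0) -> (37,0), length = 7
  seg 10: (37,0) -> (55,0), length = 18
  seg 11: (55,0) -> (48,0), length = 7
  seg 12: (48,0) -> (66,0), length = 18
  seg 13: (66,0) -> (59,0), length = 7
  seg 14: (59,0) -> (77,0), length = 18
  seg 15: (77,0) -> (70,0), length = 7
  seg 16: (70,0) -> (66,0), length = 4
Total = 182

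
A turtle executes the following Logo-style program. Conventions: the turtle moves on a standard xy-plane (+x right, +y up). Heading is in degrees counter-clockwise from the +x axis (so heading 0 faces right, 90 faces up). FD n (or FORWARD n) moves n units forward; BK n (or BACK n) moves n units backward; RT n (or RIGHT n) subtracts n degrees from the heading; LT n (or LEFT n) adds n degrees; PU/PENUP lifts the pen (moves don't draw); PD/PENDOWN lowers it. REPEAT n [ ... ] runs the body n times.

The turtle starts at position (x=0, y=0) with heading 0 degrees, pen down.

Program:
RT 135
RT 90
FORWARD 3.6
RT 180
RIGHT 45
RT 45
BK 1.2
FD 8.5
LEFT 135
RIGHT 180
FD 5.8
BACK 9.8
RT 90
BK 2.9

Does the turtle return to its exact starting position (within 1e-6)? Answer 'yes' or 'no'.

Executing turtle program step by step:
Start: pos=(0,0), heading=0, pen down
RT 135: heading 0 -> 225
RT 90: heading 225 -> 135
FD 3.6: (0,0) -> (-2.546,2.546) [heading=135, draw]
RT 180: heading 135 -> 315
RT 45: heading 315 -> 270
RT 45: heading 270 -> 225
BK 1.2: (-2.546,2.546) -> (-1.697,3.394) [heading=225, draw]
FD 8.5: (-1.697,3.394) -> (-7.707,-2.616) [heading=225, draw]
LT 135: heading 225 -> 0
RT 180: heading 0 -> 180
FD 5.8: (-7.707,-2.616) -> (-13.507,-2.616) [heading=180, draw]
BK 9.8: (-13.507,-2.616) -> (-3.707,-2.616) [heading=180, draw]
RT 90: heading 180 -> 90
BK 2.9: (-3.707,-2.616) -> (-3.707,-5.516) [heading=90, draw]
Final: pos=(-3.707,-5.516), heading=90, 6 segment(s) drawn

Start position: (0, 0)
Final position: (-3.707, -5.516)
Distance = 6.646; >= 1e-6 -> NOT closed

Answer: no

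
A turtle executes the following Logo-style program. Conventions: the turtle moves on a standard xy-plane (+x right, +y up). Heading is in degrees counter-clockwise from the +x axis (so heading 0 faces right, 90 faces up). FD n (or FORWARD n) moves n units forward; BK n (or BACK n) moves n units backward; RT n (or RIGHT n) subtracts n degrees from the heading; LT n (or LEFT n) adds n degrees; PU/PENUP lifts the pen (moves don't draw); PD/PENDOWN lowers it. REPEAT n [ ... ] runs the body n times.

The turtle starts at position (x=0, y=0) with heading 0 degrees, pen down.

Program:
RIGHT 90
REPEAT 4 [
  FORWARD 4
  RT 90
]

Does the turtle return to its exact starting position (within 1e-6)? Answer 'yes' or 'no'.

Answer: yes

Derivation:
Executing turtle program step by step:
Start: pos=(0,0), heading=0, pen down
RT 90: heading 0 -> 270
REPEAT 4 [
  -- iteration 1/4 --
  FD 4: (0,0) -> (0,-4) [heading=270, draw]
  RT 90: heading 270 -> 180
  -- iteration 2/4 --
  FD 4: (0,-4) -> (-4,-4) [heading=180, draw]
  RT 90: heading 180 -> 90
  -- iteration 3/4 --
  FD 4: (-4,-4) -> (-4,0) [heading=90, draw]
  RT 90: heading 90 -> 0
  -- iteration 4/4 --
  FD 4: (-4,0) -> (0,0) [heading=0, draw]
  RT 90: heading 0 -> 270
]
Final: pos=(0,0), heading=270, 4 segment(s) drawn

Start position: (0, 0)
Final position: (0, 0)
Distance = 0; < 1e-6 -> CLOSED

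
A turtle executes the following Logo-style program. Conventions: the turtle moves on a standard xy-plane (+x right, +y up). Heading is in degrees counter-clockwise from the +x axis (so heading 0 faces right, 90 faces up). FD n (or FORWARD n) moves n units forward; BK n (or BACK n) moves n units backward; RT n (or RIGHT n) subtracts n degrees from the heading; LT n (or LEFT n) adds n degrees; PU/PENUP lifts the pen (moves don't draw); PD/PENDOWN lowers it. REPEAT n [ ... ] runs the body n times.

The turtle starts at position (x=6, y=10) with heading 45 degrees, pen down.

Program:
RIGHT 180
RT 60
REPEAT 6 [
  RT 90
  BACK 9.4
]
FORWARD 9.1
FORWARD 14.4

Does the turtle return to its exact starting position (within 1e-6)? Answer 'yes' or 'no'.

Executing turtle program step by step:
Start: pos=(6,10), heading=45, pen down
RT 180: heading 45 -> 225
RT 60: heading 225 -> 165
REPEAT 6 [
  -- iteration 1/6 --
  RT 90: heading 165 -> 75
  BK 9.4: (6,10) -> (3.567,0.92) [heading=75, draw]
  -- iteration 2/6 --
  RT 90: heading 75 -> 345
  BK 9.4: (3.567,0.92) -> (-5.513,3.353) [heading=345, draw]
  -- iteration 3/6 --
  RT 90: heading 345 -> 255
  BK 9.4: (-5.513,3.353) -> (-3.08,12.433) [heading=255, draw]
  -- iteration 4/6 --
  RT 90: heading 255 -> 165
  BK 9.4: (-3.08,12.433) -> (6,10) [heading=165, draw]
  -- iteration 5/6 --
  RT 90: heading 165 -> 75
  BK 9.4: (6,10) -> (3.567,0.92) [heading=75, draw]
  -- iteration 6/6 --
  RT 90: heading 75 -> 345
  BK 9.4: (3.567,0.92) -> (-5.513,3.353) [heading=345, draw]
]
FD 9.1: (-5.513,3.353) -> (3.277,0.998) [heading=345, draw]
FD 14.4: (3.277,0.998) -> (17.187,-2.729) [heading=345, draw]
Final: pos=(17.187,-2.729), heading=345, 8 segment(s) drawn

Start position: (6, 10)
Final position: (17.187, -2.729)
Distance = 16.946; >= 1e-6 -> NOT closed

Answer: no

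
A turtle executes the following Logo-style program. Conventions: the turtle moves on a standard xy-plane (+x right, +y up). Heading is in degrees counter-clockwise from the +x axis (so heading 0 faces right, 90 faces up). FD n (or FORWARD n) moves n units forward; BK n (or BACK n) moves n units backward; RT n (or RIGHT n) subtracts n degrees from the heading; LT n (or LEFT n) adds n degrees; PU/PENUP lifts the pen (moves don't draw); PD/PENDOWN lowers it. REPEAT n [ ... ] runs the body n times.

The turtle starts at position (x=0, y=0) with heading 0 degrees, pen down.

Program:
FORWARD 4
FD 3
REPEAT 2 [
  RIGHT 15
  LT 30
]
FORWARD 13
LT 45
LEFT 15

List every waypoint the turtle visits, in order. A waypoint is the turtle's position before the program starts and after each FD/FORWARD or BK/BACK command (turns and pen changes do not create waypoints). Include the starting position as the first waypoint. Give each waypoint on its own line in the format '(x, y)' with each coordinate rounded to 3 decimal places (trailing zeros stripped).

Answer: (0, 0)
(4, 0)
(7, 0)
(18.258, 6.5)

Derivation:
Executing turtle program step by step:
Start: pos=(0,0), heading=0, pen down
FD 4: (0,0) -> (4,0) [heading=0, draw]
FD 3: (4,0) -> (7,0) [heading=0, draw]
REPEAT 2 [
  -- iteration 1/2 --
  RT 15: heading 0 -> 345
  LT 30: heading 345 -> 15
  -- iteration 2/2 --
  RT 15: heading 15 -> 0
  LT 30: heading 0 -> 30
]
FD 13: (7,0) -> (18.258,6.5) [heading=30, draw]
LT 45: heading 30 -> 75
LT 15: heading 75 -> 90
Final: pos=(18.258,6.5), heading=90, 3 segment(s) drawn
Waypoints (4 total):
(0, 0)
(4, 0)
(7, 0)
(18.258, 6.5)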